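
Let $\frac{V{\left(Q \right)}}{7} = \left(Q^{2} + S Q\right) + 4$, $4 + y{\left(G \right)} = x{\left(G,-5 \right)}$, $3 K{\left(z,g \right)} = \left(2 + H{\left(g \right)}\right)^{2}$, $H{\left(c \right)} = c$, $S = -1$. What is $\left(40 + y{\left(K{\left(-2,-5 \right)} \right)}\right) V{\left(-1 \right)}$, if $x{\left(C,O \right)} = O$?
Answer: $1302$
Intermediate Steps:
$K{\left(z,g \right)} = \frac{\left(2 + g\right)^{2}}{3}$
$y{\left(G \right)} = -9$ ($y{\left(G \right)} = -4 - 5 = -9$)
$V{\left(Q \right)} = 28 - 7 Q + 7 Q^{2}$ ($V{\left(Q \right)} = 7 \left(\left(Q^{2} - Q\right) + 4\right) = 7 \left(4 + Q^{2} - Q\right) = 28 - 7 Q + 7 Q^{2}$)
$\left(40 + y{\left(K{\left(-2,-5 \right)} \right)}\right) V{\left(-1 \right)} = \left(40 - 9\right) \left(28 - -7 + 7 \left(-1\right)^{2}\right) = 31 \left(28 + 7 + 7 \cdot 1\right) = 31 \left(28 + 7 + 7\right) = 31 \cdot 42 = 1302$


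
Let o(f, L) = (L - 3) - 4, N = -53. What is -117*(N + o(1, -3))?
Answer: 7371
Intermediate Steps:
o(f, L) = -7 + L (o(f, L) = (-3 + L) - 4 = -7 + L)
-117*(N + o(1, -3)) = -117*(-53 + (-7 - 3)) = -117*(-53 - 10) = -117*(-63) = 7371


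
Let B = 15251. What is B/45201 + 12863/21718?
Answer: 912641681/981675318 ≈ 0.92968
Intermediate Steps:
B/45201 + 12863/21718 = 15251/45201 + 12863/21718 = 912641681/981675318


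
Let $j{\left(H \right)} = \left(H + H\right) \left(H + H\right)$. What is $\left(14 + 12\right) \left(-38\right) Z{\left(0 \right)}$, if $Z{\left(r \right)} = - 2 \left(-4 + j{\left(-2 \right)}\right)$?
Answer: $23712$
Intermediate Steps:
$j{\left(H \right)} = 4 H^{2}$ ($j{\left(H \right)} = 2 H 2 H = 4 H^{2}$)
$Z{\left(r \right)} = -24$ ($Z{\left(r \right)} = - 2 \left(-4 + 4 \left(-2\right)^{2}\right) = - 2 \left(-4 + 4 \cdot 4\right) = - 2 \left(-4 + 16\right) = \left(-2\right) 12 = -24$)
$\left(14 + 12\right) \left(-38\right) Z{\left(0 \right)} = \left(14 + 12\right) \left(-38\right) \left(-24\right) = 26 \left(-38\right) \left(-24\right) = \left(-988\right) \left(-24\right) = 23712$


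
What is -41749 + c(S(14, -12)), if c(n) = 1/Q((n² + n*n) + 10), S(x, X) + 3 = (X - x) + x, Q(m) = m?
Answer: -19204539/460 ≈ -41749.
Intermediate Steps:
S(x, X) = -3 + X (S(x, X) = -3 + ((X - x) + x) = -3 + X)
c(n) = 1/(10 + 2*n²) (c(n) = 1/((n² + n*n) + 10) = 1/((n² + n²) + 10) = 1/(2*n² + 10) = 1/(10 + 2*n²))
-41749 + c(S(14, -12)) = -41749 + 1/(2*(5 + (-3 - 12)²)) = -41749 + 1/(2*(5 + (-15)²)) = -41749 + 1/(2*(5 + 225)) = -41749 + (½)/230 = -41749 + (½)*(1/230) = -41749 + 1/460 = -19204539/460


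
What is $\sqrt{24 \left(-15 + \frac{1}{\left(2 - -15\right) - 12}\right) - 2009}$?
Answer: $\frac{i \sqrt{59105}}{5} \approx 48.623 i$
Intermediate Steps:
$\sqrt{24 \left(-15 + \frac{1}{\left(2 - -15\right) - 12}\right) - 2009} = \sqrt{24 \left(-15 + \frac{1}{\left(2 + 15\right) - 12}\right) - 2009} = \sqrt{24 \left(-15 + \frac{1}{17 - 12}\right) - 2009} = \sqrt{24 \left(-15 + \frac{1}{5}\right) - 2009} = \sqrt{24 \left(- \frac{74}{5}\right) - 2009} = \sqrt{- \frac{1776}{5} - 2009} = \sqrt{- \frac{11821}{5}} = \frac{i \sqrt{59105}}{5}$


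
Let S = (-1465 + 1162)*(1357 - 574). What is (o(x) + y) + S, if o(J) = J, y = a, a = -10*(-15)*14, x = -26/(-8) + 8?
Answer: -940551/4 ≈ -2.3514e+5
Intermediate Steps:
x = 45/4 (x = -26*(-⅛) + 8 = 13/4 + 8 = 45/4 ≈ 11.250)
a = 2100 (a = 150*14 = 2100)
y = 2100
S = -237249 (S = -303*783 = -237249)
(o(x) + y) + S = (45/4 + 2100) - 237249 = 8445/4 - 237249 = -940551/4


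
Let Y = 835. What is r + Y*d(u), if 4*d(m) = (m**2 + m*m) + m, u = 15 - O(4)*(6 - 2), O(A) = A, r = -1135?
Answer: -3705/4 ≈ -926.25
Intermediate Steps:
u = -1 (u = 15 - 4*(6 - 2) = 15 - 4*4 = 15 - 1*16 = 15 - 16 = -1)
d(m) = m**2/2 + m/4 (d(m) = ((m**2 + m*m) + m)/4 = ((m**2 + m**2) + m)/4 = (2*m**2 + m)/4 = (m + 2*m**2)/4 = m**2/2 + m/4)
r + Y*d(u) = -1135 + 835*((1/4)*(-1)*(1 + 2*(-1))) = -1135 + 835*((1/4)*(-1)*(1 - 2)) = -1135 + 835*((1/4)*(-1)*(-1)) = -1135 + 835*(1/4) = -1135 + 835/4 = -3705/4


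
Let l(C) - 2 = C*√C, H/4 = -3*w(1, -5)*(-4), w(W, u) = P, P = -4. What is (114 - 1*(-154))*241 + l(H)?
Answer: 64590 - 1536*I*√3 ≈ 64590.0 - 2660.4*I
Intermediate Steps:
w(W, u) = -4
H = -192 (H = 4*(-3*(-4)*(-4)) = 4*(12*(-4)) = 4*(-48) = -192)
l(C) = 2 + C^(3/2) (l(C) = 2 + C*√C = 2 + C^(3/2))
(114 - 1*(-154))*241 + l(H) = (114 - 1*(-154))*241 + (2 + (-192)^(3/2)) = (114 + 154)*241 + (2 - 1536*I*√3) = 268*241 + (2 - 1536*I*√3) = 64588 + (2 - 1536*I*√3) = 64590 - 1536*I*√3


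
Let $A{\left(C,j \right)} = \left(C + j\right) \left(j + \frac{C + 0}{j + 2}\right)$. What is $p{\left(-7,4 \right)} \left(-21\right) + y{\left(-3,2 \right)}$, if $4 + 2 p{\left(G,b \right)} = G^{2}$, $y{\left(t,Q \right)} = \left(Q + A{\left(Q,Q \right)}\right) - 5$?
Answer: $- \frac{931}{2} \approx -465.5$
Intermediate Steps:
$A{\left(C,j \right)} = \left(C + j\right) \left(j + \frac{C}{2 + j}\right)$
$y{\left(t,Q \right)} = -5 + Q + \frac{2 Q^{3} + 6 Q^{2}}{2 + Q}$ ($y{\left(t,Q \right)} = \left(Q + \frac{Q^{2} + Q^{3} + 2 Q^{2} + Q Q^{2} + 3 Q Q}{2 + Q}\right) - 5 = \left(Q + \frac{Q^{2} + Q^{3} + 2 Q^{2} + Q^{3} + 3 Q^{2}}{2 + Q}\right) - 5 = \left(Q + \frac{2 Q^{3} + 6 Q^{2}}{2 + Q}\right) - 5 = -5 + Q + \frac{2 Q^{3} + 6 Q^{2}}{2 + Q}$)
$p{\left(G,b \right)} = -2 + \frac{G^{2}}{2}$
$p{\left(-7,4 \right)} \left(-21\right) + y{\left(-3,2 \right)} = \left(-2 + \frac{\left(-7\right)^{2}}{2}\right) \left(-21\right) + \frac{-10 - 6 + 2 \cdot 2^{3} + 7 \cdot 2^{2}}{2 + 2} = \left(-2 + \frac{1}{2} \cdot 49\right) \left(-21\right) + \frac{-10 - 6 + 2 \cdot 8 + 7 \cdot 4}{4} = \left(-2 + \frac{49}{2}\right) \left(-21\right) + \frac{-10 - 6 + 16 + 28}{4} = \frac{45}{2} \left(-21\right) + \frac{1}{4} \cdot 28 = - \frac{945}{2} + 7 = - \frac{931}{2}$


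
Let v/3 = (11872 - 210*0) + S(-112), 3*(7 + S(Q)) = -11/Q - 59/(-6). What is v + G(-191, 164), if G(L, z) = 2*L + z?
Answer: 11890009/336 ≈ 35387.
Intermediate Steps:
S(Q) = -67/18 - 11/(3*Q) (S(Q) = -7 + (-11/Q - 59/(-6))/3 = -7 + (-11/Q - 59*(-⅙))/3 = -7 + (-11/Q + 59/6)/3 = -7 + (59/6 - 11/Q)/3 = -7 + (59/18 - 11/(3*Q)) = -67/18 - 11/(3*Q))
v = 11963257/336 (v = 3*((11872 - 210*0) + (1/18)*(-66 - 67*(-112))/(-112)) = 3*((11872 + 0) + (1/18)*(-1/112)*(-66 + 7504)) = 3*(11872 + (1/18)*(-1/112)*7438) = 3*(11872 - 3719/1008) = 3*(11963257/1008) = 11963257/336 ≈ 35605.)
G(L, z) = z + 2*L
v + G(-191, 164) = 11963257/336 + (164 + 2*(-191)) = 11963257/336 + (164 - 382) = 11963257/336 - 218 = 11890009/336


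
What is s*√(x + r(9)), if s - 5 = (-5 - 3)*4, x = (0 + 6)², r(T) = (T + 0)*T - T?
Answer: -162*√3 ≈ -280.59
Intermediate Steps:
r(T) = T² - T (r(T) = T*T - T = T² - T)
x = 36 (x = 6² = 36)
s = -27 (s = 5 + (-5 - 3)*4 = 5 - 8*4 = 5 - 32 = -27)
s*√(x + r(9)) = -27*√(36 + 9*(-1 + 9)) = -27*√(36 + 9*8) = -27*√(36 + 72) = -162*√3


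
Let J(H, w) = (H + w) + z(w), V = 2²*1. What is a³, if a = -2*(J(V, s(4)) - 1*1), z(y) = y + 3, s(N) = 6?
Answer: -46656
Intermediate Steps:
z(y) = 3 + y
V = 4 (V = 4*1 = 4)
J(H, w) = 3 + H + 2*w (J(H, w) = (H + w) + (3 + w) = 3 + H + 2*w)
a = -36 (a = -2*((3 + 4 + 2*6) - 1*1) = -2*((3 + 4 + 12) - 1) = -2*(19 - 1) = -2*18 = -36)
a³ = (-36)³ = -46656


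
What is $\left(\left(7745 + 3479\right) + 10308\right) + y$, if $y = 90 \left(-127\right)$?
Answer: $10102$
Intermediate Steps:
$y = -11430$
$\left(\left(7745 + 3479\right) + 10308\right) + y = \left(\left(7745 + 3479\right) + 10308\right) - 11430 = \left(11224 + 10308\right) - 11430 = 21532 - 11430 = 10102$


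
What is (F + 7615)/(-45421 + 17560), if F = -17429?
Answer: 9814/27861 ≈ 0.35225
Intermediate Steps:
(F + 7615)/(-45421 + 17560) = (-17429 + 7615)/(-45421 + 17560) = -9814/(-27861) = -9814*(-1/27861) = 9814/27861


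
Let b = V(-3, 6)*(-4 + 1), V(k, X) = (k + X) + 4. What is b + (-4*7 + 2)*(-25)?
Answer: 629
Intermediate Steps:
V(k, X) = 4 + X + k (V(k, X) = (X + k) + 4 = 4 + X + k)
b = -21 (b = (4 + 6 - 3)*(-4 + 1) = 7*(-3) = -21)
b + (-4*7 + 2)*(-25) = -21 + (-4*7 + 2)*(-25) = -21 + (-28 + 2)*(-25) = -21 - 26*(-25) = -21 + 650 = 629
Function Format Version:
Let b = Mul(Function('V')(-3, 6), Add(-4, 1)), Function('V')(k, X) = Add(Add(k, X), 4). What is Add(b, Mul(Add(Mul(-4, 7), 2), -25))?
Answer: 629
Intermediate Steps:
Function('V')(k, X) = Add(4, X, k) (Function('V')(k, X) = Add(Add(X, k), 4) = Add(4, X, k))
b = -21 (b = Mul(Add(4, 6, -3), Add(-4, 1)) = Mul(7, -3) = -21)
Add(b, Mul(Add(Mul(-4, 7), 2), -25)) = Add(-21, Mul(Add(Mul(-4, 7), 2), -25)) = Add(-21, Mul(Add(-28, 2), -25)) = Add(-21, Mul(-26, -25)) = Add(-21, 650) = 629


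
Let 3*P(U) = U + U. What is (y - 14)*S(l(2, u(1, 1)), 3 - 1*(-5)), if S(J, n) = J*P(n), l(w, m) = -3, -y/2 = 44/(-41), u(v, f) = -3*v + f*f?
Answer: 7776/41 ≈ 189.66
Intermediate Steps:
u(v, f) = f**2 - 3*v (u(v, f) = -3*v + f**2 = f**2 - 3*v)
y = 88/41 (y = -88/(-41) = -88*(-1)/41 = -2*(-44/41) = 88/41 ≈ 2.1463)
P(U) = 2*U/3 (P(U) = (U + U)/3 = (2*U)/3 = 2*U/3)
S(J, n) = 2*J*n/3 (S(J, n) = J*(2*n/3) = 2*J*n/3)
(y - 14)*S(l(2, u(1, 1)), 3 - 1*(-5)) = (88/41 - 14)*((2/3)*(-3)*(3 - 1*(-5))) = -324*(-3)*(3 + 5)/41 = -324*(-3)*8/41 = -486/41*(-16) = 7776/41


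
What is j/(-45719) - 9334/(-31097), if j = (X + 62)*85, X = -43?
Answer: 376519491/1421723743 ≈ 0.26483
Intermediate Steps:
j = 1615 (j = (-43 + 62)*85 = 19*85 = 1615)
j/(-45719) - 9334/(-31097) = 1615/(-45719) - 9334/(-31097) = 1615*(-1/45719) - 9334*(-1/31097) = -1615/45719 + 9334/31097 = 376519491/1421723743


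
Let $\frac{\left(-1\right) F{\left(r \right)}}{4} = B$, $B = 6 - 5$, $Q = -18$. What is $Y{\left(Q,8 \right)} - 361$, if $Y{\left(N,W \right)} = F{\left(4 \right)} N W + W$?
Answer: $223$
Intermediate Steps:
$B = 1$ ($B = 6 - 5 = 1$)
$F{\left(r \right)} = -4$ ($F{\left(r \right)} = \left(-4\right) 1 = -4$)
$Y{\left(N,W \right)} = W - 4 N W$ ($Y{\left(N,W \right)} = - 4 N W + W = W - 4 N W$)
$Y{\left(Q,8 \right)} - 361 = 8 \left(1 - -72\right) - 361 = 8 \left(1 + 72\right) - 361 = 8 \cdot 73 - 361 = 584 - 361 = 223$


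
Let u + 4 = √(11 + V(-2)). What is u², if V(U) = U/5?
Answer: (20 - √265)²/25 ≈ 0.55389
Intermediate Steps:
V(U) = U/5 (V(U) = U*(⅕) = U/5)
u = -4 + √265/5 (u = -4 + √(11 + (⅕)*(-2)) = -4 + √(11 - ⅖) = -4 + √(53/5) = -4 + √265/5 ≈ -0.74424)
u² = (-4 + √265/5)²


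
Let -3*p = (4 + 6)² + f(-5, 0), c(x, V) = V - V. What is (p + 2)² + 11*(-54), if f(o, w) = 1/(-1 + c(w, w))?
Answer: 367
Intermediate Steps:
c(x, V) = 0
f(o, w) = -1 (f(o, w) = 1/(-1 + 0) = 1/(-1) = -1)
p = -33 (p = -((4 + 6)² - 1)/3 = -(10² - 1)/3 = -(100 - 1)/3 = -⅓*99 = -33)
(p + 2)² + 11*(-54) = (-33 + 2)² + 11*(-54) = (-31)² - 594 = 961 - 594 = 367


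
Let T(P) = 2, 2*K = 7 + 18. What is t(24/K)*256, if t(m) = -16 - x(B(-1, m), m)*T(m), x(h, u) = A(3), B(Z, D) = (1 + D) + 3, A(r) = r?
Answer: -5632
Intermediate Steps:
K = 25/2 (K = (7 + 18)/2 = (½)*25 = 25/2 ≈ 12.500)
B(Z, D) = 4 + D
x(h, u) = 3
t(m) = -22 (t(m) = -16 - 3*2 = -16 - 1*6 = -16 - 6 = -22)
t(24/K)*256 = -22*256 = -5632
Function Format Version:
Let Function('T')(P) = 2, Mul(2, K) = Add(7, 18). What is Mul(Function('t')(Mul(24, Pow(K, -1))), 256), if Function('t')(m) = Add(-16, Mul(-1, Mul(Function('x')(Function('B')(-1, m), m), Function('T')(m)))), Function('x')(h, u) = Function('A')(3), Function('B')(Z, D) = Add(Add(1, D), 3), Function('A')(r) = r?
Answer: -5632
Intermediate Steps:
K = Rational(25, 2) (K = Mul(Rational(1, 2), Add(7, 18)) = Mul(Rational(1, 2), 25) = Rational(25, 2) ≈ 12.500)
Function('B')(Z, D) = Add(4, D)
Function('x')(h, u) = 3
Function('t')(m) = -22 (Function('t')(m) = Add(-16, Mul(-1, Mul(3, 2))) = Add(-16, Mul(-1, 6)) = Add(-16, -6) = -22)
Mul(Function('t')(Mul(24, Pow(K, -1))), 256) = Mul(-22, 256) = -5632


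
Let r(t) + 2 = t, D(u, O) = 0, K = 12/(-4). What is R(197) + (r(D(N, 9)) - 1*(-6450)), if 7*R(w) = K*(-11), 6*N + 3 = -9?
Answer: 45169/7 ≈ 6452.7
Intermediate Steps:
N = -2 (N = -1/2 + (1/6)*(-9) = -1/2 - 3/2 = -2)
K = -3 (K = 12*(-1/4) = -3)
r(t) = -2 + t
R(w) = 33/7 (R(w) = (-3*(-11))/7 = (1/7)*33 = 33/7)
R(197) + (r(D(N, 9)) - 1*(-6450)) = 33/7 + ((-2 + 0) - 1*(-6450)) = 33/7 + (-2 + 6450) = 33/7 + 6448 = 45169/7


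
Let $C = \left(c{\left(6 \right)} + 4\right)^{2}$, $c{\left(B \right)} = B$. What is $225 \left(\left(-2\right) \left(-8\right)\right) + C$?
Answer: $3700$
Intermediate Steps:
$C = 100$ ($C = \left(6 + 4\right)^{2} = 10^{2} = 100$)
$225 \left(\left(-2\right) \left(-8\right)\right) + C = 225 \left(\left(-2\right) \left(-8\right)\right) + 100 = 225 \cdot 16 + 100 = 3600 + 100 = 3700$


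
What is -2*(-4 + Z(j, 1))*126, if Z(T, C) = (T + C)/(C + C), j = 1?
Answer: 756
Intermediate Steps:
Z(T, C) = (C + T)/(2*C) (Z(T, C) = (C + T)/((2*C)) = (C + T)*(1/(2*C)) = (C + T)/(2*C))
-2*(-4 + Z(j, 1))*126 = -2*(-4 + (1/2)*(1 + 1)/1)*126 = -2*(-4 + (1/2)*1*2)*126 = -2*(-4 + 1)*126 = -2*(-3)*126 = 6*126 = 756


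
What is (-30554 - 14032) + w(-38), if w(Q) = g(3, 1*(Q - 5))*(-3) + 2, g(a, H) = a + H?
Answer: -44464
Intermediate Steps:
g(a, H) = H + a
w(Q) = 8 - 3*Q (w(Q) = (1*(Q - 5) + 3)*(-3) + 2 = (1*(-5 + Q) + 3)*(-3) + 2 = ((-5 + Q) + 3)*(-3) + 2 = (-2 + Q)*(-3) + 2 = (6 - 3*Q) + 2 = 8 - 3*Q)
(-30554 - 14032) + w(-38) = (-30554 - 14032) + (8 - 3*(-38)) = -44586 + (8 + 114) = -44586 + 122 = -44464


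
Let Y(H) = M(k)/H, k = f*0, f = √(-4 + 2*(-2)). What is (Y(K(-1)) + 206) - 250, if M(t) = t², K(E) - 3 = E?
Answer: -44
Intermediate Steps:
K(E) = 3 + E
f = 2*I*√2 (f = √(-4 - 4) = √(-8) = 2*I*√2 ≈ 2.8284*I)
k = 0 (k = (2*I*√2)*0 = 0)
Y(H) = 0 (Y(H) = 0²/H = 0/H = 0)
(Y(K(-1)) + 206) - 250 = (0 + 206) - 250 = 206 - 250 = -44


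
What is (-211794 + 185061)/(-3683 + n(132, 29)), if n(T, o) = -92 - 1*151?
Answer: 26733/3926 ≈ 6.8092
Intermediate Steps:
n(T, o) = -243 (n(T, o) = -92 - 151 = -243)
(-211794 + 185061)/(-3683 + n(132, 29)) = (-211794 + 185061)/(-3683 - 243) = -26733/(-3926) = -26733*(-1/3926) = 26733/3926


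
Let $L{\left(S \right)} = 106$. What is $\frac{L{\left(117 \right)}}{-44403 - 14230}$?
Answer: $- \frac{106}{58633} \approx -0.0018079$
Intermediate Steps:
$\frac{L{\left(117 \right)}}{-44403 - 14230} = \frac{106}{-44403 - 14230} = \frac{106}{-58633} = 106 \left(- \frac{1}{58633}\right) = - \frac{106}{58633}$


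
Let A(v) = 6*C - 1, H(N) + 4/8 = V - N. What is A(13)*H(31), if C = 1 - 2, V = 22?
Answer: 133/2 ≈ 66.500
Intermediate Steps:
C = -1
H(N) = 43/2 - N (H(N) = -½ + (22 - N) = 43/2 - N)
A(v) = -7 (A(v) = 6*(-1) - 1 = -6 - 1 = -7)
A(13)*H(31) = -7*(43/2 - 1*31) = -7*(43/2 - 31) = -7*(-19/2) = 133/2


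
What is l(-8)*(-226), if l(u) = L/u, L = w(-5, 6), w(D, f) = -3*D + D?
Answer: 565/2 ≈ 282.50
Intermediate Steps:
w(D, f) = -2*D
L = 10 (L = -2*(-5) = 10)
l(u) = 10/u
l(-8)*(-226) = (10/(-8))*(-226) = (10*(-1/8))*(-226) = -5/4*(-226) = 565/2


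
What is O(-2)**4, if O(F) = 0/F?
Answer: 0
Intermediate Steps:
O(F) = 0
O(-2)**4 = 0**4 = 0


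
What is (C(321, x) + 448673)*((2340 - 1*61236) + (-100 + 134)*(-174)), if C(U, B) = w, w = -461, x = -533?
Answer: -29049516144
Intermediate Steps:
C(U, B) = -461
(C(321, x) + 448673)*((2340 - 1*61236) + (-100 + 134)*(-174)) = (-461 + 448673)*((2340 - 1*61236) + (-100 + 134)*(-174)) = 448212*((2340 - 61236) + 34*(-174)) = 448212*(-58896 - 5916) = 448212*(-64812) = -29049516144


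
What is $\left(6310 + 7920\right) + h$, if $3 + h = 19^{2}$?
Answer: $14588$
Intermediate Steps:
$h = 358$ ($h = -3 + 19^{2} = -3 + 361 = 358$)
$\left(6310 + 7920\right) + h = \left(6310 + 7920\right) + 358 = 14230 + 358 = 14588$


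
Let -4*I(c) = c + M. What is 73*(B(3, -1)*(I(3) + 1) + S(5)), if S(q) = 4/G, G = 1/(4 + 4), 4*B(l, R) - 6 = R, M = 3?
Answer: 18323/8 ≈ 2290.4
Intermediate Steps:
B(l, R) = 3/2 + R/4
G = ⅛ (G = 1/8 = ⅛ ≈ 0.12500)
I(c) = -¾ - c/4 (I(c) = -(c + 3)/4 = -(3 + c)/4 = -¾ - c/4)
S(q) = 32 (S(q) = 4/(⅛) = 4*8 = 32)
73*(B(3, -1)*(I(3) + 1) + S(5)) = 73*((3/2 + (¼)*(-1))*((-¾ - ¼*3) + 1) + 32) = 73*((3/2 - ¼)*((-¾ - ¾) + 1) + 32) = 73*(5*(-3/2 + 1)/4 + 32) = 73*((5/4)*(-½) + 32) = 73*(-5/8 + 32) = 73*(251/8) = 18323/8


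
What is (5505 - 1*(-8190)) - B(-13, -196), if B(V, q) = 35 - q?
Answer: 13464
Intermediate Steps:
(5505 - 1*(-8190)) - B(-13, -196) = (5505 - 1*(-8190)) - (35 - 1*(-196)) = (5505 + 8190) - (35 + 196) = 13695 - 1*231 = 13695 - 231 = 13464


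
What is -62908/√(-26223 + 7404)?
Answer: 62908*I*√2091/6273 ≈ 458.57*I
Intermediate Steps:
-62908/√(-26223 + 7404) = -62908*(-I*√2091/6273) = -(-62908)*I*√2091/6273 = 62908*I*√2091/6273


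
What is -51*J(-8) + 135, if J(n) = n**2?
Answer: -3129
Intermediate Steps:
-51*J(-8) + 135 = -51*(-8)**2 + 135 = -51*64 + 135 = -3264 + 135 = -3129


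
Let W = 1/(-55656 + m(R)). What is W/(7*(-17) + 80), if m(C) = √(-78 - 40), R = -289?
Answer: 9276/20134337951 + I*√118/120806027706 ≈ 4.6071e-7 + 8.9919e-11*I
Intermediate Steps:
m(C) = I*√118 (m(C) = √(-118) = I*√118)
W = 1/(-55656 + I*√118) ≈ -1.7968e-5 - 3.5e-9*I
W/(7*(-17) + 80) = (-27828/1548795227 - I*√118/3097590454)/(7*(-17) + 80) = (-27828/1548795227 - I*√118/3097590454)/(-119 + 80) = (-27828/1548795227 - I*√118/3097590454)/(-39) = (-27828/1548795227 - I*√118/3097590454)*(-1/39) = 9276/20134337951 + I*√118/120806027706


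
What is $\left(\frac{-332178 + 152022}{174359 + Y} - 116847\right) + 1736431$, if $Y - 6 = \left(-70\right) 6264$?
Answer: $\frac{427756608316}{264115} \approx 1.6196 \cdot 10^{6}$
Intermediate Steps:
$Y = -438474$ ($Y = 6 - 438480 = -438474$)
$\left(\frac{-332178 + 152022}{174359 + Y} - 116847\right) + 1736431 = \left(\frac{-332178 + 152022}{174359 - 438474} - 116847\right) + 1736431 = \left(- \frac{180156}{-264115} - 116847\right) + 1736431 = \left(\left(-180156\right) \left(- \frac{1}{264115}\right) - 116847\right) + 1736431 = \left(\frac{180156}{264115} - 116847\right) + 1736431 = - \frac{30860865249}{264115} + 1736431 = \frac{427756608316}{264115}$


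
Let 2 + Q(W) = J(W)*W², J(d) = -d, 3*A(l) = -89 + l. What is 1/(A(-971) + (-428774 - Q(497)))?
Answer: 3/367003043 ≈ 8.1743e-9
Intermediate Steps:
A(l) = -89/3 + l/3 (A(l) = (-89 + l)/3 = -89/3 + l/3)
Q(W) = -2 - W³ (Q(W) = -2 + (-W)*W² = -2 - W³)
1/(A(-971) + (-428774 - Q(497))) = 1/((-89/3 + (⅓)*(-971)) + (-428774 - (-2 - 1*497³))) = 1/((-89/3 - 971/3) + (-428774 - (-2 - 1*122763473))) = 1/(-1060/3 + (-428774 - (-2 - 122763473))) = 1/(-1060/3 + (-428774 - 1*(-122763475))) = 1/(-1060/3 + (-428774 + 122763475)) = 1/(-1060/3 + 122334701) = 1/(367003043/3) = 3/367003043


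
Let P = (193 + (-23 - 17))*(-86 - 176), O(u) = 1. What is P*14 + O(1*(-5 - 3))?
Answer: -561203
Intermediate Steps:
P = -40086 (P = (193 - 40)*(-262) = 153*(-262) = -40086)
P*14 + O(1*(-5 - 3)) = -40086*14 + 1 = -561204 + 1 = -561203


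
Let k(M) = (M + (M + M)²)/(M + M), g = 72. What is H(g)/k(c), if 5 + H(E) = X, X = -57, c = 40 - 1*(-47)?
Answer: -124/349 ≈ -0.35530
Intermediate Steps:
c = 87 (c = 40 + 47 = 87)
H(E) = -62 (H(E) = -5 - 57 = -62)
k(M) = (M + 4*M²)/(2*M) (k(M) = (M + (2*M)²)/((2*M)) = (M + 4*M²)*(1/(2*M)) = (M + 4*M²)/(2*M))
H(g)/k(c) = -62/(½ + 2*87) = -62/(½ + 174) = -62/349/2 = -62*2/349 = -124/349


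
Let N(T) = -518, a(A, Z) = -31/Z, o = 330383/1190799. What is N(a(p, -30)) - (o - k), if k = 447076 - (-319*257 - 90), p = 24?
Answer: 629492935786/1190799 ≈ 5.2863e+5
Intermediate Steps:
o = 330383/1190799 (o = 330383*(1/1190799) = 330383/1190799 ≈ 0.27745)
k = 529149 (k = 447076 - (-81983 - 90) = 447076 - 1*(-82073) = 447076 + 82073 = 529149)
N(a(p, -30)) - (o - k) = -518 - (330383/1190799 - 1*529149) = -518 - (330383/1190799 - 529149) = -518 - 1*(-630109769668/1190799) = -518 + 630109769668/1190799 = 629492935786/1190799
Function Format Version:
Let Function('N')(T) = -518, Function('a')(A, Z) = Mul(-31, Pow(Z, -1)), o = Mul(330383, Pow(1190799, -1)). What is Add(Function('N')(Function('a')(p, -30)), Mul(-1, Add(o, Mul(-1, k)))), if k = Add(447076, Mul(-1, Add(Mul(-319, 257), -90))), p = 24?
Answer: Rational(629492935786, 1190799) ≈ 5.2863e+5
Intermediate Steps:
o = Rational(330383, 1190799) (o = Mul(330383, Rational(1, 1190799)) = Rational(330383, 1190799) ≈ 0.27745)
k = 529149 (k = Add(447076, Mul(-1, Add(-81983, -90))) = Add(447076, Mul(-1, -82073)) = Add(447076, 82073) = 529149)
Add(Function('N')(Function('a')(p, -30)), Mul(-1, Add(o, Mul(-1, k)))) = Add(-518, Mul(-1, Add(Rational(330383, 1190799), Mul(-1, 529149)))) = Add(-518, Mul(-1, Add(Rational(330383, 1190799), -529149))) = Add(-518, Mul(-1, Rational(-630109769668, 1190799))) = Add(-518, Rational(630109769668, 1190799)) = Rational(629492935786, 1190799)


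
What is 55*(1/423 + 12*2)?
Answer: 558415/423 ≈ 1320.1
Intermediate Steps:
55*(1/423 + 12*2) = 55*(1/423 + 24) = 55*(10153/423) = 558415/423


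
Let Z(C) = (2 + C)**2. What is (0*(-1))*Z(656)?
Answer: 0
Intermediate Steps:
(0*(-1))*Z(656) = (0*(-1))*(2 + 656)**2 = 0*658**2 = 0*432964 = 0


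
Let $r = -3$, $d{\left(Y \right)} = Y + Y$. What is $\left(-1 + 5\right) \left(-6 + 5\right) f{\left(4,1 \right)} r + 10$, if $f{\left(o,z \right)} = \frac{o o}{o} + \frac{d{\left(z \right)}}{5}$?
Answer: $\frac{314}{5} \approx 62.8$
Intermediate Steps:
$d{\left(Y \right)} = 2 Y$
$f{\left(o,z \right)} = o + \frac{2 z}{5}$ ($f{\left(o,z \right)} = \frac{o o}{o} + \frac{2 z}{5} = \frac{o^{2}}{o} + 2 z \frac{1}{5} = o + \frac{2 z}{5}$)
$\left(-1 + 5\right) \left(-6 + 5\right) f{\left(4,1 \right)} r + 10 = \left(-1 + 5\right) \left(-6 + 5\right) \left(4 + \frac{2}{5} \cdot 1\right) \left(-3\right) + 10 = 4 \left(-1\right) \left(4 + \frac{2}{5}\right) \left(-3\right) + 10 = - 4 \cdot \frac{22}{5} \left(-3\right) + 10 = \left(-4\right) \left(- \frac{66}{5}\right) + 10 = \frac{264}{5} + 10 = \frac{314}{5}$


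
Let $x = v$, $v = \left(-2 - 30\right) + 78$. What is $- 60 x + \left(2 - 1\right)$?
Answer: $-2759$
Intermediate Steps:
$v = 46$ ($v = -32 + 78 = 46$)
$x = 46$
$- 60 x + \left(2 - 1\right) = \left(-60\right) 46 + \left(2 - 1\right) = -2760 + 1 = -2759$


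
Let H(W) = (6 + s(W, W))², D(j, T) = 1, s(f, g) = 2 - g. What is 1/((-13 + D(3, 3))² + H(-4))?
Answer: 1/288 ≈ 0.0034722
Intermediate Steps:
H(W) = (8 - W)² (H(W) = (6 + (2 - W))² = (8 - W)²)
1/((-13 + D(3, 3))² + H(-4)) = 1/((-13 + 1)² + (-8 - 4)²) = 1/((-12)² + (-12)²) = 1/(144 + 144) = 1/288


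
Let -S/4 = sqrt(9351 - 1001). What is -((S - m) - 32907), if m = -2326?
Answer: 30581 + 20*sqrt(334) ≈ 30947.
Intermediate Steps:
S = -20*sqrt(334) (S = -4*sqrt(9351 - 1001) = -20*sqrt(334) ≈ -365.51)
-((S - m) - 32907) = -((-20*sqrt(334) - 1*(-2326)) - 32907) = -((-20*sqrt(334) + 2326) - 32907) = -((2326 - 20*sqrt(334)) - 32907) = -(-30581 - 20*sqrt(334)) = 30581 + 20*sqrt(334)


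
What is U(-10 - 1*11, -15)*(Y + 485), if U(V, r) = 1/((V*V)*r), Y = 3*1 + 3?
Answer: -491/6615 ≈ -0.074225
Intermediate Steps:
Y = 6 (Y = 3 + 3 = 6)
U(V, r) = 1/(V²*r)
U(-10 - 1*11, -15)*(Y + 485) = (1/((-10 - 1*11)²*(-15)))*(6 + 485) = (-1/15/(-10 - 11)²)*491 = (-1/15/(-21)²)*491 = ((1/441)*(-1/15))*491 = -1/6615*491 = -491/6615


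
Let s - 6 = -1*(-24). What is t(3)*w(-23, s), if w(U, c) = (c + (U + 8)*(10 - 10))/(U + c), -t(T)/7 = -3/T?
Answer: 30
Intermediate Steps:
t(T) = 21/T (t(T) = -(-21)/T = 21/T)
s = 30 (s = 6 - 1*(-24) = 6 + 24 = 30)
w(U, c) = c/(U + c) (w(U, c) = (c + (8 + U)*0)/(U + c) = (c + 0)/(U + c) = c/(U + c))
t(3)*w(-23, s) = (21/3)*(30/(-23 + 30)) = (21*(1/3))*(30/7) = 7*(30*(1/7)) = 7*(30/7) = 30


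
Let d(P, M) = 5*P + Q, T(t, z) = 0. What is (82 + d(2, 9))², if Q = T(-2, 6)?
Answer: 8464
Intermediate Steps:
Q = 0
d(P, M) = 5*P (d(P, M) = 5*P + 0 = 5*P)
(82 + d(2, 9))² = (82 + 5*2)² = (82 + 10)² = 92² = 8464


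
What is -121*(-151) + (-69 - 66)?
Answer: 18136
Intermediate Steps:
-121*(-151) + (-69 - 66) = 18271 - 135 = 18136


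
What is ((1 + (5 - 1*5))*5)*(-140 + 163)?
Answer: 115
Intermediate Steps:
((1 + (5 - 1*5))*5)*(-140 + 163) = ((1 + (5 - 5))*5)*23 = ((1 + 0)*5)*23 = (1*5)*23 = 5*23 = 115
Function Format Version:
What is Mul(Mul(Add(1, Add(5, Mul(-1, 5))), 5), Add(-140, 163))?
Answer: 115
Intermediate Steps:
Mul(Mul(Add(1, Add(5, Mul(-1, 5))), 5), Add(-140, 163)) = Mul(Mul(Add(1, Add(5, -5)), 5), 23) = Mul(Mul(Add(1, 0), 5), 23) = Mul(Mul(1, 5), 23) = Mul(5, 23) = 115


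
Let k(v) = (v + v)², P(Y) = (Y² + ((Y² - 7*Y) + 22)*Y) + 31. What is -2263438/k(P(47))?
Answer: -1131719/16793579912 ≈ -6.7390e-5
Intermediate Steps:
P(Y) = 31 + Y² + Y*(22 + Y² - 7*Y) (P(Y) = (Y² + (22 + Y² - 7*Y)*Y) + 31 = (Y² + Y*(22 + Y² - 7*Y)) + 31 = 31 + Y² + Y*(22 + Y² - 7*Y))
k(v) = 4*v² (k(v) = (2*v)² = 4*v²)
-2263438/k(P(47)) = -2263438*1/(4*(31 + 47³ - 6*47² + 22*47)²) = -2263438*1/(4*(31 + 103823 - 6*2209 + 1034)²) = -2263438*1/(4*(31 + 103823 - 13254 + 1034)²) = -2263438/(4*91634²) = -2263438/(4*8396789956) = -2263438/33587159824 = -2263438*1/33587159824 = -1131719/16793579912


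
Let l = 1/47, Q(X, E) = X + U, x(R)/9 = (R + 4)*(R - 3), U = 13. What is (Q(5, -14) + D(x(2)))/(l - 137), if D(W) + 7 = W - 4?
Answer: 2209/6438 ≈ 0.34312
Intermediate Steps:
x(R) = 9*(-3 + R)*(4 + R) (x(R) = 9*((R + 4)*(R - 3)) = 9*((4 + R)*(-3 + R)) = 9*((-3 + R)*(4 + R)) = 9*(-3 + R)*(4 + R))
Q(X, E) = 13 + X (Q(X, E) = X + 13 = 13 + X)
D(W) = -11 + W (D(W) = -7 + (W - 4) = -7 + (-4 + W) = -11 + W)
l = 1/47 ≈ 0.021277
(Q(5, -14) + D(x(2)))/(l - 137) = ((13 + 5) + (-11 + (-108 + 9*2 + 9*2²)))/(1/47 - 137) = (18 + (-11 + (-108 + 18 + 9*4)))/(-6438/47) = (18 + (-11 + (-108 + 18 + 36)))*(-47/6438) = (18 + (-11 - 54))*(-47/6438) = (18 - 65)*(-47/6438) = -47*(-47/6438) = 2209/6438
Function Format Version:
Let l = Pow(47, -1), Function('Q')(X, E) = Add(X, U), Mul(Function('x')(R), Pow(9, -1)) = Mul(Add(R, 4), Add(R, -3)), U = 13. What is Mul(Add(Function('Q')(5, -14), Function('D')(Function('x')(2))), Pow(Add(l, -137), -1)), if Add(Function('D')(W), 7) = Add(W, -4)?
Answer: Rational(2209, 6438) ≈ 0.34312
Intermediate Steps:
Function('x')(R) = Mul(9, Add(-3, R), Add(4, R)) (Function('x')(R) = Mul(9, Mul(Add(R, 4), Add(R, -3))) = Mul(9, Mul(Add(4, R), Add(-3, R))) = Mul(9, Mul(Add(-3, R), Add(4, R))) = Mul(9, Add(-3, R), Add(4, R)))
Function('Q')(X, E) = Add(13, X) (Function('Q')(X, E) = Add(X, 13) = Add(13, X))
Function('D')(W) = Add(-11, W) (Function('D')(W) = Add(-7, Add(W, -4)) = Add(-7, Add(-4, W)) = Add(-11, W))
l = Rational(1, 47) ≈ 0.021277
Mul(Add(Function('Q')(5, -14), Function('D')(Function('x')(2))), Pow(Add(l, -137), -1)) = Mul(Add(Add(13, 5), Add(-11, Add(-108, Mul(9, 2), Mul(9, Pow(2, 2))))), Pow(Add(Rational(1, 47), -137), -1)) = Mul(Add(18, Add(-11, Add(-108, 18, Mul(9, 4)))), Pow(Rational(-6438, 47), -1)) = Mul(Add(18, Add(-11, Add(-108, 18, 36))), Rational(-47, 6438)) = Mul(Add(18, Add(-11, -54)), Rational(-47, 6438)) = Mul(Add(18, -65), Rational(-47, 6438)) = Mul(-47, Rational(-47, 6438)) = Rational(2209, 6438)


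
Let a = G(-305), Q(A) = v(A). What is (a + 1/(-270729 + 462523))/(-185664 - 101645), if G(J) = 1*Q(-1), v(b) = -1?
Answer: 191793/55104142346 ≈ 3.4806e-6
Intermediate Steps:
Q(A) = -1
G(J) = -1 (G(J) = 1*(-1) = -1)
a = -1
(a + 1/(-270729 + 462523))/(-185664 - 101645) = (-1 + 1/(-270729 + 462523))/(-185664 - 101645) = (-1 + 1/191794)/(-287309) = (-1 + 1/191794)*(-1/287309) = -191793/191794*(-1/287309) = 191793/55104142346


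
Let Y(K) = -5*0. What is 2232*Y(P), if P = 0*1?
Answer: 0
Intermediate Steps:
P = 0
Y(K) = 0
2232*Y(P) = 2232*0 = 0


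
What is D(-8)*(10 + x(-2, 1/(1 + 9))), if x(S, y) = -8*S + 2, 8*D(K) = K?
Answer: -28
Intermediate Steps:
D(K) = K/8
x(S, y) = 2 - 8*S
D(-8)*(10 + x(-2, 1/(1 + 9))) = ((1/8)*(-8))*(10 + (2 - 8*(-2))) = -(10 + (2 + 16)) = -(10 + 18) = -1*28 = -28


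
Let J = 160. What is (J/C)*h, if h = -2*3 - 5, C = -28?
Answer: 440/7 ≈ 62.857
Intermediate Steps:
h = -11 (h = -6 - 5 = -11)
(J/C)*h = (160/(-28))*(-11) = (160*(-1/28))*(-11) = -40/7*(-11) = 440/7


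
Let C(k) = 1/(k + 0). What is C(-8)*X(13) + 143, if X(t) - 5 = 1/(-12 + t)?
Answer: 569/4 ≈ 142.25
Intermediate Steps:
C(k) = 1/k
X(t) = 5 + 1/(-12 + t)
C(-8)*X(13) + 143 = ((-59 + 5*13)/(-12 + 13))/(-8) + 143 = -(-59 + 65)/(8*1) + 143 = -6/8 + 143 = -⅛*6 + 143 = -¾ + 143 = 569/4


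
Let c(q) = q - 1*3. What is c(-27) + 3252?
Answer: 3222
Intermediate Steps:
c(q) = -3 + q (c(q) = q - 3 = -3 + q)
c(-27) + 3252 = (-3 - 27) + 3252 = -30 + 3252 = 3222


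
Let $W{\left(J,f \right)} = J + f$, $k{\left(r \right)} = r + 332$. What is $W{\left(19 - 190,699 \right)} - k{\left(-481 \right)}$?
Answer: $677$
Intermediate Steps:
$k{\left(r \right)} = 332 + r$
$W{\left(19 - 190,699 \right)} - k{\left(-481 \right)} = \left(\left(19 - 190\right) + 699\right) - \left(332 - 481\right) = \left(-171 + 699\right) - -149 = 528 + 149 = 677$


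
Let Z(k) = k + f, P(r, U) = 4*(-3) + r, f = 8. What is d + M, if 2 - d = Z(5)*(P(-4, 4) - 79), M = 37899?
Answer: 39136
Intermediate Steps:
P(r, U) = -12 + r
Z(k) = 8 + k (Z(k) = k + 8 = 8 + k)
d = 1237 (d = 2 - (8 + 5)*((-12 - 4) - 79) = 2 - 13*(-16 - 79) = 2 - 13*(-95) = 2 - 1*(-1235) = 2 + 1235 = 1237)
d + M = 1237 + 37899 = 39136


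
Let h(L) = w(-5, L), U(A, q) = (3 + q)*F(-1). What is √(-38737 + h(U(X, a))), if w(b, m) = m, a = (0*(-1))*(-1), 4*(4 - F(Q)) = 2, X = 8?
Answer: I*√154906/2 ≈ 196.79*I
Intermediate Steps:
F(Q) = 7/2 (F(Q) = 4 - ¼*2 = 4 - ½ = 7/2)
a = 0 (a = 0*(-1) = 0)
U(A, q) = 21/2 + 7*q/2 (U(A, q) = (3 + q)*(7/2) = 21/2 + 7*q/2)
h(L) = L
√(-38737 + h(U(X, a))) = √(-38737 + (21/2 + (7/2)*0)) = √(-38737 + (21/2 + 0)) = √(-38737 + 21/2) = √(-77453/2) = I*√154906/2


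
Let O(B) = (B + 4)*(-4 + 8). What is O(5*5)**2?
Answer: 13456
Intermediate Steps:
O(B) = 16 + 4*B (O(B) = (4 + B)*4 = 16 + 4*B)
O(5*5)**2 = (16 + 4*(5*5))**2 = (16 + 4*25)**2 = (16 + 100)**2 = 116**2 = 13456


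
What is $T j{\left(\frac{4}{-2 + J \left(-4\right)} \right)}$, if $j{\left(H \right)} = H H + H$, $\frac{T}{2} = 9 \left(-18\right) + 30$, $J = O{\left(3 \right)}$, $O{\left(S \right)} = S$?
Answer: $\frac{2640}{49} \approx 53.878$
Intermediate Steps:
$J = 3$
$T = -264$ ($T = 2 \left(9 \left(-18\right) + 30\right) = 2 \left(-162 + 30\right) = 2 \left(-132\right) = -264$)
$j{\left(H \right)} = H + H^{2}$ ($j{\left(H \right)} = H^{2} + H = H + H^{2}$)
$T j{\left(\frac{4}{-2 + J \left(-4\right)} \right)} = - 264 \frac{4}{-2 + 3 \left(-4\right)} \left(1 + \frac{4}{-2 + 3 \left(-4\right)}\right) = - 264 \frac{4}{-2 - 12} \left(1 + \frac{4}{-2 - 12}\right) = - 264 \frac{4}{-14} \left(1 + \frac{4}{-14}\right) = - 264 \cdot 4 \left(- \frac{1}{14}\right) \left(1 + 4 \left(- \frac{1}{14}\right)\right) = - 264 \left(- \frac{2 \left(1 - \frac{2}{7}\right)}{7}\right) = - 264 \left(\left(- \frac{2}{7}\right) \frac{5}{7}\right) = \left(-264\right) \left(- \frac{10}{49}\right) = \frac{2640}{49}$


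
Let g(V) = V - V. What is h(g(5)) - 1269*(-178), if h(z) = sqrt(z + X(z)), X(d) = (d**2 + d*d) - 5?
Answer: 225882 + I*sqrt(5) ≈ 2.2588e+5 + 2.2361*I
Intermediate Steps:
X(d) = -5 + 2*d**2 (X(d) = (d**2 + d**2) - 5 = 2*d**2 - 5 = -5 + 2*d**2)
g(V) = 0
h(z) = sqrt(-5 + z + 2*z**2) (h(z) = sqrt(z + (-5 + 2*z**2)) = sqrt(-5 + z + 2*z**2))
h(g(5)) - 1269*(-178) = sqrt(-5 + 0 + 2*0**2) - 1269*(-178) = sqrt(-5 + 0 + 2*0) + 225882 = sqrt(-5 + 0 + 0) + 225882 = sqrt(-5) + 225882 = I*sqrt(5) + 225882 = 225882 + I*sqrt(5)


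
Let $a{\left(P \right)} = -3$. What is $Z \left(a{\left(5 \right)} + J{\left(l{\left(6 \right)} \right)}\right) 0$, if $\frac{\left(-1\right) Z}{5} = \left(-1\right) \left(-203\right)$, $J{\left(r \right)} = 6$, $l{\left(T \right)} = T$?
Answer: $0$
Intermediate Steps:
$Z = -1015$ ($Z = - 5 \left(\left(-1\right) \left(-203\right)\right) = \left(-5\right) 203 = -1015$)
$Z \left(a{\left(5 \right)} + J{\left(l{\left(6 \right)} \right)}\right) 0 = - 1015 \left(-3 + 6\right) 0 = - 1015 \cdot 3 \cdot 0 = \left(-1015\right) 0 = 0$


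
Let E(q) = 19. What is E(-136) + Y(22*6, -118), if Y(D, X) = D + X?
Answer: 33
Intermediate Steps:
E(-136) + Y(22*6, -118) = 19 + (22*6 - 118) = 19 + (132 - 118) = 19 + 14 = 33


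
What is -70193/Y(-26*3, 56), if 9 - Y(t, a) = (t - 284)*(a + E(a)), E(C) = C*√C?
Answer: 1423584233/22602104143 - 2845904992*√14/22602104143 ≈ -0.40814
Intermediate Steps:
E(C) = C^(3/2)
Y(t, a) = 9 - (-284 + t)*(a + a^(3/2)) (Y(t, a) = 9 - (t - 284)*(a + a^(3/2)) = 9 - (-284 + t)*(a + a^(3/2)))
-70193/Y(-26*3, 56) = -70193/(9 + 284*56 + 284*56^(3/2) - 1*56*(-26*3) - (-26*3)*56^(3/2)) = -70193/(9 + 15904 + 284*(112*√14) - 1*56*(-78) - 1*(-78)*112*√14) = -70193/(9 + 15904 + 31808*√14 + 4368 + 8736*√14) = -70193/(20281 + 40544*√14)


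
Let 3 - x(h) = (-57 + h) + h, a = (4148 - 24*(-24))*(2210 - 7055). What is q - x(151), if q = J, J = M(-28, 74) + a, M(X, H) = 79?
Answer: -22887459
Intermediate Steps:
a = -22887780 (a = (4148 + 576)*(-4845) = 4724*(-4845) = -22887780)
x(h) = 60 - 2*h (x(h) = 3 - ((-57 + h) + h) = 3 - (-57 + 2*h) = 3 + (57 - 2*h) = 60 - 2*h)
J = -22887701 (J = 79 - 22887780 = -22887701)
q = -22887701
q - x(151) = -22887701 - (60 - 2*151) = -22887701 - (60 - 302) = -22887701 - 1*(-242) = -22887701 + 242 = -22887459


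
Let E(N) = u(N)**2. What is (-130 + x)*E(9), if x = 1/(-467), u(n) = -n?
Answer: -4917591/467 ≈ -10530.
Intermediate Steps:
E(N) = N**2 (E(N) = (-N)**2 = N**2)
x = -1/467 ≈ -0.0021413
(-130 + x)*E(9) = (-130 - 1/467)*9**2 = -60711/467*81 = -4917591/467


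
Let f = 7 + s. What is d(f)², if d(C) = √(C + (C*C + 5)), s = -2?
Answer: 35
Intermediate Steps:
f = 5 (f = 7 - 2 = 5)
d(C) = √(5 + C + C²) (d(C) = √(C + (C² + 5)) = √(C + (5 + C²)) = √(5 + C + C²))
d(f)² = (√(5 + 5 + 5²))² = (√(5 + 5 + 25))² = (√35)² = 35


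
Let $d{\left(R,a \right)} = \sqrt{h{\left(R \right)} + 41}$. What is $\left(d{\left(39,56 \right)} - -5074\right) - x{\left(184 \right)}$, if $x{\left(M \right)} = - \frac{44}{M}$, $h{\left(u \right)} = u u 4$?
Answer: $\frac{233415}{46} + 35 \sqrt{5} \approx 5152.5$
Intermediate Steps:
$h{\left(u \right)} = 4 u^{2}$ ($h{\left(u \right)} = u^{2} \cdot 4 = 4 u^{2}$)
$d{\left(R,a \right)} = \sqrt{41 + 4 R^{2}}$ ($d{\left(R,a \right)} = \sqrt{4 R^{2} + 41} = \sqrt{41 + 4 R^{2}}$)
$\left(d{\left(39,56 \right)} - -5074\right) - x{\left(184 \right)} = \left(\sqrt{41 + 4 \cdot 39^{2}} - -5074\right) - - \frac{44}{184} = \left(\sqrt{41 + 4 \cdot 1521} + 5074\right) - \left(-44\right) \frac{1}{184} = \left(\sqrt{41 + 6084} + 5074\right) - - \frac{11}{46} = \left(\sqrt{6125} + 5074\right) + \frac{11}{46} = \left(35 \sqrt{5} + 5074\right) + \frac{11}{46} = \left(5074 + 35 \sqrt{5}\right) + \frac{11}{46} = \frac{233415}{46} + 35 \sqrt{5}$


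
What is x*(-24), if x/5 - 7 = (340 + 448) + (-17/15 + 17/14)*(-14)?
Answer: -95264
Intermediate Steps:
x = 11908/3 (x = 35 + 5*((340 + 448) + (-17/15 + 17/14)*(-14)) = 35 + 5*(788 + (-17*1/15 + 17*(1/14))*(-14)) = 35 + 5*(788 + (-17/15 + 17/14)*(-14)) = 35 + 5*(788 + (17/210)*(-14)) = 35 + 5*(788 - 17/15) = 35 + 5*(11803/15) = 35 + 11803/3 = 11908/3 ≈ 3969.3)
x*(-24) = (11908/3)*(-24) = -95264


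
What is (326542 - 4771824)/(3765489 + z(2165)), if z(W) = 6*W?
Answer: -4445282/3778479 ≈ -1.1765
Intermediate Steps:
(326542 - 4771824)/(3765489 + z(2165)) = (326542 - 4771824)/(3765489 + 6*2165) = -4445282/(3765489 + 12990) = -4445282/3778479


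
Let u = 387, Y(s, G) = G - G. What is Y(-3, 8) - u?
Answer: -387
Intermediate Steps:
Y(s, G) = 0
Y(-3, 8) - u = 0 - 1*387 = 0 - 387 = -387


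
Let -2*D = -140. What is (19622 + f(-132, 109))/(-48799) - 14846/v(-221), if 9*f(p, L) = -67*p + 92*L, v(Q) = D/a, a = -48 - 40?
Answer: 286883260334/15371685 ≈ 18663.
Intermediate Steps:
D = 70 (D = -½*(-140) = 70)
a = -88
v(Q) = -35/44 (v(Q) = 70/(-88) = 70*(-1/88) = -35/44)
f(p, L) = -67*p/9 + 92*L/9 (f(p, L) = (-67*p + 92*L)/9 = -67*p/9 + 92*L/9)
(19622 + f(-132, 109))/(-48799) - 14846/v(-221) = (19622 + (-67/9*(-132) + (92/9)*109))/(-48799) - 14846/(-35/44) = (19622 + (2948/3 + 10028/9))*(-1/48799) - 14846*(-44/35) = (19622 + 18872/9)*(-1/48799) + 653224/35 = (195470/9)*(-1/48799) + 653224/35 = -195470/439191 + 653224/35 = 286883260334/15371685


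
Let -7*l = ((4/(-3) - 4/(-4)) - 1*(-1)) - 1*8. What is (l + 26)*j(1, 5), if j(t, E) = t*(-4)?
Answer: -2272/21 ≈ -108.19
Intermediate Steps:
j(t, E) = -4*t
l = 22/21 (l = -(((4/(-3) - 4/(-4)) - 1*(-1)) - 1*8)/7 = -(((4*(-⅓) - 4*(-¼)) + 1) - 8)/7 = -(((-4/3 + 1) + 1) - 8)/7 = -((-⅓ + 1) - 8)/7 = -(⅔ - 8)/7 = -⅐*(-22/3) = 22/21 ≈ 1.0476)
(l + 26)*j(1, 5) = (22/21 + 26)*(-4*1) = (568/21)*(-4) = -2272/21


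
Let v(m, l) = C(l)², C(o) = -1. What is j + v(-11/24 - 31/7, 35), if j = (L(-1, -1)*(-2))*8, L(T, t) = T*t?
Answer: -15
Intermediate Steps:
v(m, l) = 1 (v(m, l) = (-1)² = 1)
j = -16 (j = (-1*(-1)*(-2))*8 = (1*(-2))*8 = -2*8 = -16)
j + v(-11/24 - 31/7, 35) = -16 + 1 = -15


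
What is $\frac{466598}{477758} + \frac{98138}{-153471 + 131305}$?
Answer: $- \frac{9135900834}{2647495957} \approx -3.4508$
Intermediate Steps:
$\frac{466598}{477758} + \frac{98138}{-153471 + 131305} = 466598 \cdot \frac{1}{477758} + \frac{98138}{-22166} = \frac{233299}{238879} + 98138 \left(- \frac{1}{22166}\right) = \frac{233299}{238879} - \frac{49069}{11083} = - \frac{9135900834}{2647495957}$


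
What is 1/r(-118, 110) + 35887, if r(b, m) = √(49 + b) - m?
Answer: 436708793/12169 - I*√69/12169 ≈ 35887.0 - 0.00068261*I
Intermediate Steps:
1/r(-118, 110) + 35887 = 1/(√(49 - 118) - 1*110) + 35887 = 1/(√(-69) - 110) + 35887 = 1/(I*√69 - 110) + 35887 = 1/(-110 + I*√69) + 35887 = 35887 + 1/(-110 + I*√69)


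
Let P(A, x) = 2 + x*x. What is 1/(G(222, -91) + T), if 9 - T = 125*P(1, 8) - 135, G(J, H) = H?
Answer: -1/8197 ≈ -0.00012200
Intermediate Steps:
P(A, x) = 2 + x**2
T = -8106 (T = 9 - (125*(2 + 8**2) - 135) = 9 - (125*(2 + 64) - 135) = 9 - (125*66 - 135) = 9 - (8250 - 135) = 9 - 1*8115 = 9 - 8115 = -8106)
1/(G(222, -91) + T) = 1/(-91 - 8106) = 1/(-8197) = -1/8197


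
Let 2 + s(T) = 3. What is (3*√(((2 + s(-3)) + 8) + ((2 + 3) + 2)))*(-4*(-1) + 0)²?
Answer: 144*√2 ≈ 203.65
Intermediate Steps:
s(T) = 1 (s(T) = -2 + 3 = 1)
(3*√(((2 + s(-3)) + 8) + ((2 + 3) + 2)))*(-4*(-1) + 0)² = (3*√(((2 + 1) + 8) + ((2 + 3) + 2)))*(-4*(-1) + 0)² = (3*√((3 + 8) + (5 + 2)))*(4 + 0)² = (3*√(11 + 7))*4² = (3*√18)*16 = (3*(3*√2))*16 = (9*√2)*16 = 144*√2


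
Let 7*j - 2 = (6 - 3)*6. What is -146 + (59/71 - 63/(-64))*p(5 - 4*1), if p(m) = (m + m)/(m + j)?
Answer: -8898481/61344 ≈ -145.06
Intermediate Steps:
j = 20/7 (j = 2/7 + ((6 - 3)*6)/7 = 2/7 + (3*6)/7 = 2/7 + (1/7)*18 = 2/7 + 18/7 = 20/7 ≈ 2.8571)
p(m) = 2*m/(20/7 + m) (p(m) = (m + m)/(m + 20/7) = (2*m)/(20/7 + m) = 2*m/(20/7 + m))
-146 + (59/71 - 63/(-64))*p(5 - 4*1) = -146 + (59/71 - 63/(-64))*(14*(5 - 4*1)/(20 + 7*(5 - 4*1))) = -146 + (59*(1/71) - 63*(-1/64))*(14*(5 - 4)/(20 + 7*(5 - 4))) = -146 + (59/71 + 63/64)*(14*1/(20 + 7*1)) = -146 + 8249*(14*1/(20 + 7))/4544 = -146 + 8249*(14*1/27)/4544 = -146 + 8249*(14*1*(1/27))/4544 = -146 + (8249/4544)*(14/27) = -146 + 57743/61344 = -8898481/61344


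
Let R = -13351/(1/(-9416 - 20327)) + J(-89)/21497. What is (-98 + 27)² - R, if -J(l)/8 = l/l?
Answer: -8536324386736/21497 ≈ -3.9709e+8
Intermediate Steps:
J(l) = -8 (J(l) = -8*l/l = -8*1 = -8)
R = 8536432753113/21497 (R = -13351/(1/(-9416 - 20327)) - 8/21497 = -13351/(1/(-29743)) - 8*1/21497 = -13351/(-1/29743) - 8/21497 = -13351*(-29743) - 8/21497 = 397098793 - 8/21497 = 8536432753113/21497 ≈ 3.9710e+8)
(-98 + 27)² - R = (-98 + 27)² - 1*8536432753113/21497 = (-71)² - 8536432753113/21497 = 5041 - 8536432753113/21497 = -8536324386736/21497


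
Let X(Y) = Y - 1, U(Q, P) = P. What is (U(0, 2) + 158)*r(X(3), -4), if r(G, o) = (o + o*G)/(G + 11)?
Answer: -1920/13 ≈ -147.69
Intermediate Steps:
X(Y) = -1 + Y
r(G, o) = (o + G*o)/(11 + G)
(U(0, 2) + 158)*r(X(3), -4) = (2 + 158)*(-4*(1 + (-1 + 3))/(11 + (-1 + 3))) = 160*(-4*(1 + 2)/(11 + 2)) = 160*(-4*3/13) = 160*(-4*1/13*3) = 160*(-12/13) = -1920/13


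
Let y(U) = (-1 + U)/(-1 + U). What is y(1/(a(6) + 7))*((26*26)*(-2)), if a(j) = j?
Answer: -1352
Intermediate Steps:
y(U) = 1
y(1/(a(6) + 7))*((26*26)*(-2)) = 1*((26*26)*(-2)) = 1*(676*(-2)) = 1*(-1352) = -1352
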